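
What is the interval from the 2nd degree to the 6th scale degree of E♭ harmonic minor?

E♭ harmonic minor: E♭ F G♭ A♭ B♭ C♭ D.
That puts F below C♭.
5 letter names make it a fifth; at 6 semitones (a half step narrower than perfect) the quality is diminished.

diminished 5th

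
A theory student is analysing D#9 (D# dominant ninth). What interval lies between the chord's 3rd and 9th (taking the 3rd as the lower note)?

D#9: D# F## A# C# E#.
The 3rd is F## and the 9th is E#.
F## up to E# is 10 semitones, a half step narrower than a major seventh, so the interval is minor.

minor 7th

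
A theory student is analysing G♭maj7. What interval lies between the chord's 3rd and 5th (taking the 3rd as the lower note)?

minor 3rd

G♭ major seventh is spelled G♭, B♭, D♭, F.
The 3rd is B♭ and the 5th is D♭.
B♭ up to D♭ is 3 semitones, a half step narrower than a major third, so the interval is minor.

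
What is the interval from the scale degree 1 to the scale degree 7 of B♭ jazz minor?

major seventh

B♭ melodic minor: B♭ C D♭ E♭ F G A.
So we need the interval from B♭ up to A.
B♭ up to A spans 7 letter names and 11 semitones — a major seventh.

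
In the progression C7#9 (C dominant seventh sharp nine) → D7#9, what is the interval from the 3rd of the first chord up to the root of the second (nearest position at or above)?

minor 7th

C7#9 (C dominant seventh sharp nine) has E as its 3rd, and D7#9 has D as its root.
From E to D: 10 semitones over a seventh = minor.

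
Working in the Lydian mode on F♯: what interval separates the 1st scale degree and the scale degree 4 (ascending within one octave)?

F♯ lydian: F♯ G♯ A♯ B♯ C♯ D♯ E♯.
That puts F♯ below B♯.
4 letter names make it a fourth; at 6 semitones (a half step wider than perfect) the quality is augmented.

augmented 4th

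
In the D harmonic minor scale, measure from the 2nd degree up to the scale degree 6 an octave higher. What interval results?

Spelling the D harmonic minor scale: D E F G A Bb C#.
So we need the interval from E up to Bb.
12 letter names make it a twelfth; at 18 semitones (a half step narrower than perfect) the quality is diminished.

d12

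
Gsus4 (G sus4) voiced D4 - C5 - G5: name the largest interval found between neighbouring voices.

minor seventh

Adjacent intervals: D4→C5 = minor seventh; C5→G5 = perfect fifth.
The largest is D4 to C5, a minor seventh (10 semitones).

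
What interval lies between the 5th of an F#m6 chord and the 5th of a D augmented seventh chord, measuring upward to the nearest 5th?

major 6th

The 5th of F#m6 is C#; the 5th of D augmented seventh is A#.
From C# to A# is 9 semitones, exactly the major sixth.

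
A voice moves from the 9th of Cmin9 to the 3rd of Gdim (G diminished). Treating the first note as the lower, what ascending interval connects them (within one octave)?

m6

The 9th of Cmin9 is D; the 3rd of Gdim (G diminished) is Bb.
D up to Bb is 8 semitones, a half step narrower than a major sixth, so the interval is minor.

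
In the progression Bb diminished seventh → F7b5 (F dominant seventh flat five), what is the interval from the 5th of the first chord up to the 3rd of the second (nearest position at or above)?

The 5th of Bb diminished seventh is Fb; the 3rd of F7b5 (F dominant seventh flat five) is A.
From Fb to A: 5 semitones over a third = augmented.

augmented 3rd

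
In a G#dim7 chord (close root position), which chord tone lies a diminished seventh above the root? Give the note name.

G#dim7 (G# diminished seventh) is spelled G#–B–D–F.
The root is G#. A diminished seventh above G# is F.
F is the chord's 7th.

F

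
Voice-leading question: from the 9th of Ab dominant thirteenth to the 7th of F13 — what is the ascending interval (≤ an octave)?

The 9th of Ab dominant thirteenth is Bb; the 7th of F13 is Eb.
Counting 4 letters and 5 half steps from Bb gives a perfect fourth.

perfect fourth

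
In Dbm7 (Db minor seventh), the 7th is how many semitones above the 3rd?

7

The chord tones of Db minor seventh are Db–Fb–Ab–Cb.
Fb to Cb is a perfect fifth: 7 semitones.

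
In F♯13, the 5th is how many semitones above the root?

7

Spelling the chord: F♯-A♯-C♯-E-G♯-D♯.
F♯ to C♯ is a perfect fifth: 7 semitones.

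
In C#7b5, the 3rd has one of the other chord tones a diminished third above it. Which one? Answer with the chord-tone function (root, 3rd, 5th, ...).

C# dominant seventh flat five: C#–E#–G–B.
The 3rd is E#. A diminished third above E# is G.
G is the chord's 5th.

5th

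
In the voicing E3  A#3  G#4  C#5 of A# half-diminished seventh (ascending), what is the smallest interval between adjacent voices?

Adjacent intervals: E3→A#3 = augmented fourth; A#3→G#4 = minor seventh; G#4→C#5 = perfect fourth.
The smallest is G#4 to C#5, a perfect fourth (5 semitones).

perfect fourth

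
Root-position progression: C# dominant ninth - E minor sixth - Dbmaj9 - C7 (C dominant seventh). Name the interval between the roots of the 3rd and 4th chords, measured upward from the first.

major seventh

The roots are Db and C.
Counting 7 letters and 11 half steps from Db gives a major seventh.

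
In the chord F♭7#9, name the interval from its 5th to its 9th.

augmented fifth

Spelling the chord: F♭-A♭-C♭-E𝄫-G.
The 5th is C♭ and the 9th is G.
5 letter names make it a fifth; at 8 semitones (a half step wider than perfect) the quality is augmented.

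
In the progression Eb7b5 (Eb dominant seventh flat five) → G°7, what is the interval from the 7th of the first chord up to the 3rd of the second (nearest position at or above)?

The 7th of Eb7b5 (Eb dominant seventh flat five) is Db; the 3rd of G°7 is Bb.
From Db to Bb is 9 semitones, exactly the major sixth.

major sixth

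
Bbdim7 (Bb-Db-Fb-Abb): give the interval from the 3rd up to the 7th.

3rd = Db; 7th = Abb.
From Db to Abb: 6 semitones over a fifth = diminished.

diminished fifth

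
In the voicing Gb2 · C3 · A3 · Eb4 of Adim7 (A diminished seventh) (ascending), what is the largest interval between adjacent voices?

major 6th

Adjacent intervals: Gb2→C3 = augmented fourth; C3→A3 = major sixth; A3→Eb4 = diminished fifth.
The largest is C3 to A3, a major sixth (9 semitones).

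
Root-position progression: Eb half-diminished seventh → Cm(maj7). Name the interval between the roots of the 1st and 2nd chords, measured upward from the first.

The roots are Eb and C.
From Eb to C is 9 semitones, exactly the major sixth.

M6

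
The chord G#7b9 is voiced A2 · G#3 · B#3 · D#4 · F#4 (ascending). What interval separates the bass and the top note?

The outer voices are A2 and F#4.
A up to F# spans 13 letter names and 21 semitones — a major thirteenth.

major thirteenth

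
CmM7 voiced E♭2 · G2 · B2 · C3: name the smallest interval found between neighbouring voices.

minor second

Adjacent intervals: E♭2→G2 = major third; G2→B2 = major third; B2→C3 = minor second.
The smallest is B2 to C3, a minor second (1 semitone).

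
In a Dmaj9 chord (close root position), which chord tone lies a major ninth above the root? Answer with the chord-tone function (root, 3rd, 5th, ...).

Spelling the chord: D F♯ A C♯ E.
The root is D. A major ninth above D is E.
E is the chord's 9th.

9th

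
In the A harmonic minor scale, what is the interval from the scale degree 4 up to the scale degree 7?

augmented fourth

Spelling the A harmonic minor scale: A B C D E F G#.
Scale degree 4 = D; degree 7 = G#.
4 letter names make it a fourth; at 6 semitones (a half step wider than perfect) the quality is augmented.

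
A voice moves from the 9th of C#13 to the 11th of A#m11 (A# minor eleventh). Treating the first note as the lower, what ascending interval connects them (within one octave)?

The 9th of C#13 is D#; the 11th of A#m11 (A# minor eleventh) is D#.
D# up to D# spans 1 letter names and 0 semitones — a perfect unison.

perfect unison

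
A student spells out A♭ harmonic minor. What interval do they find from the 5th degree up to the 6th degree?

The scale runs A♭ B♭ C♭ D♭ E♭ F♭ G.
5th degree = E♭; 6th degree = F♭.
2 letter names make it a second; at 1 semitone (a half step narrower than major) the quality is minor.

minor second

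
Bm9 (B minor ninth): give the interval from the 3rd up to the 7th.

Bmin9 (B minor ninth): B, D, F♯, A, C♯.
3rd = D; 7th = A.
Counting 5 letters and 7 half steps from D gives a perfect fifth.

perfect fifth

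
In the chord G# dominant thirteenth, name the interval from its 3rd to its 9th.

G#13 is spelled G#-B#-D#-F#-A#-E#.
That puts B# below A#.
B# up to A# is 10 semitones, a half step narrower than a major seventh, so the interval is minor.

minor seventh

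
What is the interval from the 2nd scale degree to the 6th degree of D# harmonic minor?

Spelling D# harmonic minor: D# E# F# G# A# B C##.
That puts E# below B.
E# up to B is 6 semitones, a half step narrower than a perfect fifth, so the interval is diminished.

diminished 5th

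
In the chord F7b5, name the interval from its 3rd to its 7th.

F7b5 (F dominant seventh flat five): F-A-Cb-Eb.
The 3rd is A and the 7th is Eb.
5 letter names make it a fifth; at 6 semitones (a half step narrower than perfect) the quality is diminished.
This 3–7 tritone is the characteristic tension at the heart of the dominant sound.

diminished 5th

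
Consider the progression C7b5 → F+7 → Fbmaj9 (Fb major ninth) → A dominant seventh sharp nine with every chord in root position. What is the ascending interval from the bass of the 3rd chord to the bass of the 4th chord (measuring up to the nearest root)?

The roots are Fb and A.
From Fb to A: 5 semitones over a third = augmented.

augmented third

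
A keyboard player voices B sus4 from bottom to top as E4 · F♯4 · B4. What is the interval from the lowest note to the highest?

P5

The outer voices are E4 and B4.
Counting 5 letters and 7 half steps from E gives a perfect fifth.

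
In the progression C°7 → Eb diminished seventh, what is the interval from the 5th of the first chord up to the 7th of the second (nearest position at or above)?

diminished fifth

The 5th of C°7 is Gb; the 7th of Eb diminished seventh is Dbb.
Gb up to Dbb is 6 semitones, a half step narrower than a perfect fifth, so the interval is diminished.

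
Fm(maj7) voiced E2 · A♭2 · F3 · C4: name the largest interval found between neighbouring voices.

major sixth

Adjacent intervals: E2→A♭2 = diminished fourth; A♭2→F3 = major sixth; F3→C4 = perfect fifth.
The largest is A♭2 to F3, a major sixth (9 semitones).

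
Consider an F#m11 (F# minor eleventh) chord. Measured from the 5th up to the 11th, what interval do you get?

minor seventh

The chord tones of F#m11 (F# minor eleventh) are F#, A, C#, E, G#, B.
That puts C# below B.
C# up to B is 10 semitones, a half step narrower than a major seventh, so the interval is minor.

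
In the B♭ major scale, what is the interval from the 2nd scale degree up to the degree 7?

major sixth

Spelling the B♭ major scale: B♭ C D E♭ F G A.
2nd scale degree = C; 7th scale degree = A.
From C to A is 9 semitones, exactly the major sixth.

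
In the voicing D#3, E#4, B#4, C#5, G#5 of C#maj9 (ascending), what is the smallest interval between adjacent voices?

minor second

Adjacent intervals: D#3→E#4 = major ninth; E#4→B#4 = perfect fifth; B#4→C#5 = minor second; C#5→G#5 = perfect fifth.
The smallest is B#4 to C#5, a minor second (1 semitone).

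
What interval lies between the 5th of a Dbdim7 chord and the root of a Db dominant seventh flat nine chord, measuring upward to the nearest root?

Dbdim7 has Abb as its 5th, and Db dominant seventh flat nine has Db as its root.
From Abb to Db: 6 semitones over a fourth = augmented.

augmented fourth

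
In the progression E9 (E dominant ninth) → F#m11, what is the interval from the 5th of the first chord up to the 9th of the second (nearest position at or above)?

major sixth

The 5th of E9 (E dominant ninth) is B; the 9th of F#m11 is G#.
From B to G# is 9 semitones, exactly the major sixth.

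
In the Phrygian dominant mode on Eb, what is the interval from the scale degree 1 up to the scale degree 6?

minor sixth

Eb phrygian dominant: Eb Fb G Ab Bb Cb Db.
Scale degree 1 = Eb; 6th degree = Cb.
From Eb to Cb: 8 semitones over a sixth = minor.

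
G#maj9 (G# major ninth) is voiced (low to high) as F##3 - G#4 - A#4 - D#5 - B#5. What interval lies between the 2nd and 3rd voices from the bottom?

major 2nd

Those voices are G#4 and A#4.
G# up to A# spans 2 letter names and 2 semitones — a major second.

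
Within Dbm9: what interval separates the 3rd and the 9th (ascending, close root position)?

Spelling the chord: Db, Fb, Ab, Cb, Eb.
The 3rd is Fb and the 9th is Eb.
From Fb to Eb is 11 semitones, exactly the major seventh.

major 7th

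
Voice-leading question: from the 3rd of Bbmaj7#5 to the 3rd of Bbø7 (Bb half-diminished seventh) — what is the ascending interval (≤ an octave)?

The 3rd of Bbmaj7#5 is D; the 3rd of Bbø7 (Bb half-diminished seventh) is Db.
From D to Db: 11 semitones over an octave = diminished.

diminished 8th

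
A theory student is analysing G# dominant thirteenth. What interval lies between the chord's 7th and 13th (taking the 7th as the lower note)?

G#13 (G# dominant thirteenth) is spelled G# B# D# F# A# E#.
The 7th is F# and the 13th is E#.
F# up to E# spans 7 letter names and 11 semitones — a major seventh.

major 7th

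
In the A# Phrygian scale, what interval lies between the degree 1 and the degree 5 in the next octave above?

A# phrygian: A# B C# D# E# F# G#.
Degree 1 = A#; 5th degree (up an octave) = E#.
A# up to E# spans 12 letter names and 19 semitones — a perfect twelfth.

perfect twelfth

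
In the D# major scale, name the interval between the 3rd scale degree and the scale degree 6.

The scale runs D# E# F## G# A# B# C##.
That puts F## below B#.
Counting 4 letters and 5 half steps from F## gives a perfect fourth.

perfect fourth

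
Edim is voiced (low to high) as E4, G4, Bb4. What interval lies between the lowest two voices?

Those voices are E4 and G4.
E up to G is 3 semitones, a half step narrower than a major third, so the interval is minor.

m3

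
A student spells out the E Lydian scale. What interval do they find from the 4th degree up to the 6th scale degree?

minor 3rd

The scale runs E F# G# A# B C# D#.
4th degree = A#; 6th scale degree = C#.
From A# to C#: 3 semitones over a third = minor.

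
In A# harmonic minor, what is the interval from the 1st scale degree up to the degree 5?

P5

A# harmonic minor: A# B# C# D# E# F# G##.
So we need the interval from A# up to E#.
Counting 5 letters and 7 half steps from A# gives a perfect fifth.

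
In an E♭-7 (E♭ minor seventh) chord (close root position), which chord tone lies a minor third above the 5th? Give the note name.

Spelling the chord: E♭, G♭, B♭, D♭.
The 5th is B♭. A minor third above B♭ is D♭.
D♭ is the chord's 7th.

Db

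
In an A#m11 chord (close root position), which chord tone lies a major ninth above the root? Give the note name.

A#m11: A#-C#-E#-G#-B#-D#.
The root is A#. A major ninth above A# is B#.
B# is the chord's 9th.

B#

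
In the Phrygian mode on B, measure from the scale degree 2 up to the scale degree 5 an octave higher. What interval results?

A11

Spelling the Phrygian mode on B: B C D E F♯ G A.
Scale degree 2 = C; degree 5 (up an octave) = F♯.
C up to F♯ is 18 semitones, a half step wider than a perfect eleventh, so the interval is augmented.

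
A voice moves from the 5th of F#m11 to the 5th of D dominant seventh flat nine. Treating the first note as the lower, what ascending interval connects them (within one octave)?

minor sixth

The 5th of F#m11 is C#; the 5th of D dominant seventh flat nine is A.
C# up to A is 8 semitones, a half step narrower than a major sixth, so the interval is minor.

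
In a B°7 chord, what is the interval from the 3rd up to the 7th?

B diminished seventh: B D F A♭.
That puts D below A♭.
From D to A♭: 6 semitones over a fifth = diminished.

d5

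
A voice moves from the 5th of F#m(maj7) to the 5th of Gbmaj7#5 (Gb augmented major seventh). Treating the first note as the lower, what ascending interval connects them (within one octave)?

minor second

F#m(maj7) has C# as its 5th, and Gbmaj7#5 (Gb augmented major seventh) has D as its 5th.
2 letter names make it a second; at 1 semitone (a half step narrower than major) the quality is minor.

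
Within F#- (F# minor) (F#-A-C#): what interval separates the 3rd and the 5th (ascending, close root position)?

That puts A below C#.
A up to C# spans 3 letter names and 4 semitones — a major third.

major third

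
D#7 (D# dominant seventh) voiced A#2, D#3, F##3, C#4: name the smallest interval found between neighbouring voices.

Adjacent intervals: A#2→D#3 = perfect fourth; D#3→F##3 = major third; F##3→C#4 = diminished fifth.
The smallest is D#3 to F##3, a major third (4 semitones).

major third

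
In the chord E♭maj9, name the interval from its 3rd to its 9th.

minor 7th

The chord tones of E♭maj9 are E♭–G–B♭–D–F.
3rd = G; 9th = F.
7 letter names make it a seventh; at 10 semitones (a half step narrower than major) the quality is minor.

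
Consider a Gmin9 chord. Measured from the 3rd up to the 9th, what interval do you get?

major seventh

Gm9 is spelled G-Bb-D-F-A.
That puts Bb below A.
Counting 7 letters and 11 half steps from Bb gives a major seventh.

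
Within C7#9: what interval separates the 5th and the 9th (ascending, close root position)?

augmented fifth

The chord tones of C dominant seventh sharp nine are C-E-G-B♭-D♯.
5th = G; 9th = D♯.
From G to D♯: 8 semitones over a fifth = augmented.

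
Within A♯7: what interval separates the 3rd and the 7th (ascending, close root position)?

Spelling the chord: A♯–C𝄪–E♯–G♯.
3rd = C𝄪; 7th = G♯.
5 letter names make it a fifth; at 6 semitones (a half step narrower than perfect) the quality is diminished.
That tritone between 3rd and 7th is what gives the dominant seventh its pull toward resolution.

diminished fifth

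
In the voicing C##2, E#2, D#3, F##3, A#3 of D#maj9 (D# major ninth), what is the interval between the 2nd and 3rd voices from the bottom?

m7

Those voices are E#2 and D#3.
E# up to D# is 10 semitones, a half step narrower than a major seventh, so the interval is minor.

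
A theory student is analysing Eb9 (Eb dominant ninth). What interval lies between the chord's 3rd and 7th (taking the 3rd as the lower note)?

The chord tones of Eb9 (Eb dominant ninth) are Eb, G, Bb, Db, F.
That puts G below Db.
5 letter names make it a fifth; at 6 semitones (a half step narrower than perfect) the quality is diminished.

diminished fifth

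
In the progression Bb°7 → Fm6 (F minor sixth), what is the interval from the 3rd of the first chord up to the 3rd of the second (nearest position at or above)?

perfect fifth

Bb°7 has Db as its 3rd, and Fm6 (F minor sixth) has Ab as its 3rd.
Db up to Ab spans 5 letter names and 7 semitones — a perfect fifth.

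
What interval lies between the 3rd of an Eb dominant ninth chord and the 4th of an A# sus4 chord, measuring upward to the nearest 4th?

augmented 5th

The 3rd of Eb dominant ninth is G; the 4th of A# sus4 is D#.
From G to D#: 8 semitones over a fifth = augmented.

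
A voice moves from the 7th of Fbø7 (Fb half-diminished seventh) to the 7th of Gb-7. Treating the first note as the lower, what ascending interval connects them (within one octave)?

Fbø7 (Fb half-diminished seventh) has Ebb as its 7th, and Gb-7 has Fb as its 7th.
From Ebb to Fb is 2 semitones, exactly the major second.

major second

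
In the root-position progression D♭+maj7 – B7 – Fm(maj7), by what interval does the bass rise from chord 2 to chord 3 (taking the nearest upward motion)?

diminished 5th

The roots are B and F.
From B to F: 6 semitones over a fifth = diminished.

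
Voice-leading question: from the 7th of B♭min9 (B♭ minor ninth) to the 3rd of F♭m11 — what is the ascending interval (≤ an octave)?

B♭min9 (B♭ minor ninth) has A♭ as its 7th, and F♭m11 has A𝄫 as its 3rd.
A♭ up to A𝄫 is 11 semitones, a half step narrower than a perfect octave, so the interval is diminished.

diminished octave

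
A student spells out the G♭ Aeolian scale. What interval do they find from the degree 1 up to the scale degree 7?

G♭ natural minor: G♭ A♭ B𝄫 C♭ D♭ E𝄫 F♭.
That puts G♭ below F♭.
From G♭ to F♭: 10 semitones over a seventh = minor.

minor seventh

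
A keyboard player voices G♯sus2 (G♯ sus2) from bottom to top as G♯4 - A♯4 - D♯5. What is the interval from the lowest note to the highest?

perfect fifth

The outer voices are G♯4 and D♯5.
Counting 5 letters and 7 half steps from G♯ gives a perfect fifth.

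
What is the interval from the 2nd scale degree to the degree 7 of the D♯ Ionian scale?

major sixth

Spelling the D♯ Ionian scale: D♯ E♯ F𝄪 G♯ A♯ B♯ C𝄪.
The 2nd scale degree is E♯ and the 7th scale degree is C𝄪.
From E♯ to C𝄪 is 9 semitones, exactly the major sixth.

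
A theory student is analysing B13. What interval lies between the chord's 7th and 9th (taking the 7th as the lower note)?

B13 (B dominant thirteenth) is spelled B, D♯, F♯, A, C♯, G♯.
That puts A below C♯.
From A to C♯ is 4 semitones, exactly the major third.

major third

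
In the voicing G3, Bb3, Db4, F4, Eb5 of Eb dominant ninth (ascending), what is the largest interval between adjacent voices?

Adjacent intervals: G3→Bb3 = minor third; Bb3→Db4 = minor third; Db4→F4 = major third; F4→Eb5 = minor seventh.
The largest is F4 to Eb5, a minor seventh (10 semitones).

minor seventh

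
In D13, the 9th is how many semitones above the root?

14

D dominant thirteenth: D F♯ A C E B.
D to E is a major ninth: 14 semitones.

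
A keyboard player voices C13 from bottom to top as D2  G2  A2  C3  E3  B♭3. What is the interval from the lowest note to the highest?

minor thirteenth

The outer voices are D2 and B♭3.
13 letter names make it a thirteenth; at 20 semitones (a half step narrower than major) the quality is minor.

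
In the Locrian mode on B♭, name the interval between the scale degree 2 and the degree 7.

major sixth

B♭ locrian: B♭ C♭ D♭ E♭ F♭ G♭ A♭.
So we need the interval from C♭ up to A♭.
C♭ up to A♭ spans 6 letter names and 9 semitones — a major sixth.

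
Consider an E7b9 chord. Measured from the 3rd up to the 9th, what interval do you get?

E7b9 is spelled E G# B D F.
The 3rd is G# and the 9th is F.
From G# to F: 9 semitones over a seventh = diminished.

d7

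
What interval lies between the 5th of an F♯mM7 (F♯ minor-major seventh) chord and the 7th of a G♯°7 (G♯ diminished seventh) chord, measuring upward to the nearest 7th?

diminished fourth

The 5th of F♯mM7 (F♯ minor-major seventh) is C♯; the 7th of G♯°7 (G♯ diminished seventh) is F.
From C♯ to F: 4 semitones over a fourth = diminished.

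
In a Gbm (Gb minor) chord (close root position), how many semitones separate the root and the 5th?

7

The chord tones of Gb minor are Gb-Bbb-Db.
Gb to Db is a perfect fifth: 7 semitones.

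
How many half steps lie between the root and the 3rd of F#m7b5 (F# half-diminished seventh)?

3

F#m7b5 is spelled F#–A–C–E.
F# to A is a minor third: 3 semitones.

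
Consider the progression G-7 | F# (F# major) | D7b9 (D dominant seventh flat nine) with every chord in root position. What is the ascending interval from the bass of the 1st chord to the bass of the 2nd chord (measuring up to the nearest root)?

major 7th

The roots are G and F#.
G up to F# spans 7 letter names and 11 semitones — a major seventh.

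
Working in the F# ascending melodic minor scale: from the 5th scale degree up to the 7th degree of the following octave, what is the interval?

The scale runs F# G# A B C# D# E#.
The 5th scale degree is C# and the 7th degree (up an octave) is E#.
Counting 10 letters and 16 half steps from C# gives a major tenth.

major 10th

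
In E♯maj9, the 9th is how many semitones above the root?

E♯ major ninth: E♯ G𝄪 B♯ D𝄪 F𝄪.
E♯ to F𝄪 is a major ninth: 14 semitones.

14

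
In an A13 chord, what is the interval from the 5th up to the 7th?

minor third

A13: A–C♯–E–G–B–F♯.
5th = E; 7th = G.
3 letter names make it a third; at 3 semitones (a half step narrower than major) the quality is minor.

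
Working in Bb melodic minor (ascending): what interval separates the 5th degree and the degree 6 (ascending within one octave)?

major 2nd

The scale runs Bb C Db Eb F G A.
The 5th degree is F and the degree 6 is G.
From F to G is 2 semitones, exactly the major second.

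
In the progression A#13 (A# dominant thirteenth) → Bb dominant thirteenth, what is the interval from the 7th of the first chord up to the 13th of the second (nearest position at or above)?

diminished 8th

The 7th of A#13 (A# dominant thirteenth) is G#; the 13th of Bb dominant thirteenth is G.
8 letter names make it an octave; at 11 semitones (a half step narrower than perfect) the quality is diminished.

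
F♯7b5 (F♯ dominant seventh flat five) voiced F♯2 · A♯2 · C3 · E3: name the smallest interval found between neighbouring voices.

Adjacent intervals: F♯2→A♯2 = major third; A♯2→C3 = diminished third; C3→E3 = major third.
The smallest is A♯2 to C3, a diminished third (2 semitones).

diminished 3rd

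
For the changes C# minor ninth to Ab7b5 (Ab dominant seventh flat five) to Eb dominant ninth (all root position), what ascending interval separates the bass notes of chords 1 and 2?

The roots are C# and Ab.
From C# to Ab: 7 semitones over a sixth = diminished.

diminished 6th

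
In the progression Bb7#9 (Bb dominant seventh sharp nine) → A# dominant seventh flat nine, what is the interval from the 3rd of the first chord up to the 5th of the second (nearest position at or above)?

augmented 2nd

Bb7#9 (Bb dominant seventh sharp nine) has D as its 3rd, and A# dominant seventh flat nine has E# as its 5th.
From D to E#: 3 semitones over a second = augmented.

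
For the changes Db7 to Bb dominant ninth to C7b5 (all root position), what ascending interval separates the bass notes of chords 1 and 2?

major 6th

The roots are Db and Bb.
From Db to Bb is 9 semitones, exactly the major sixth.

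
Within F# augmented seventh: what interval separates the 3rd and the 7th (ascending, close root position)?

The chord tones of F#aug7 (F# augmented seventh) are F#–A#–C##–E.
That puts A# below E.
A# up to E is 6 semitones, a half step narrower than a perfect fifth, so the interval is diminished.
That tritone between 3rd and 7th is what gives the dominant seventh its pull toward resolution.

d5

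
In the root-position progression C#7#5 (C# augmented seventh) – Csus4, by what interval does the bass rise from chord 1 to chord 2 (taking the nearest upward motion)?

d8

The roots are C# and C.
C# up to C is 11 semitones, a half step narrower than a perfect octave, so the interval is diminished.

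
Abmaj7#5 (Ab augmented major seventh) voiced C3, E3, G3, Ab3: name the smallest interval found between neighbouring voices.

Adjacent intervals: C3→E3 = major third; E3→G3 = minor third; G3→Ab3 = minor second.
The smallest is G3 to Ab3, a minor second (1 semitone).

minor 2nd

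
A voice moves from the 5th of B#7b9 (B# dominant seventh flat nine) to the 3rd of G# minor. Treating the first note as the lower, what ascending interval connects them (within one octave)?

diminished fourth

The 5th of B#7b9 (B# dominant seventh flat nine) is F##; the 3rd of G# minor is B.
From F## to B: 4 semitones over a fourth = diminished.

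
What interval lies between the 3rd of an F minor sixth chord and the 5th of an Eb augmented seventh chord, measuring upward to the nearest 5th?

F minor sixth has Ab as its 3rd, and Eb augmented seventh has B as its 5th.
2 letter names make it a second; at 3 semitones (a half step wider than major) the quality is augmented.

A2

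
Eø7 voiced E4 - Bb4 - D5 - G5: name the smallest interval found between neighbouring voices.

M3

Adjacent intervals: E4→Bb4 = diminished fifth; Bb4→D5 = major third; D5→G5 = perfect fourth.
The smallest is Bb4 to D5, a major third (4 semitones).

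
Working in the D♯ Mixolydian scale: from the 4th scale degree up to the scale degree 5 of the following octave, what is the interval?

major ninth

D♯ mixolydian: D♯ E♯ F𝄪 G♯ A♯ B♯ C♯.
So we need the interval from G♯ up to A♯.
G♯ up to A♯ spans 9 letter names and 14 semitones — a major ninth.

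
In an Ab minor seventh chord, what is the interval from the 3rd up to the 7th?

The chord tones of Abmin7 are Ab–Cb–Eb–Gb.
The 3rd is Cb and the 7th is Gb.
From Cb to Gb is 7 semitones, exactly the perfect fifth.

perfect fifth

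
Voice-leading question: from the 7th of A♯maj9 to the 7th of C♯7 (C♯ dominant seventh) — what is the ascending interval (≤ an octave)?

The 7th of A♯maj9 is G𝄪; the 7th of C♯7 (C♯ dominant seventh) is B.
From G𝄪 to B: 2 semitones over a third = diminished.

diminished third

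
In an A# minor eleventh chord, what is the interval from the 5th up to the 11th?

m7

A#m11 is spelled A# C# E# G# B# D#.
5th = E#; 11th = D#.
From E# to D#: 10 semitones over a seventh = minor.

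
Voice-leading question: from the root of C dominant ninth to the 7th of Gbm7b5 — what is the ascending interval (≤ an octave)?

C dominant ninth has C as its root, and Gbm7b5 has Fb as its 7th.
C up to Fb is 4 semitones, a half step narrower than a perfect fourth, so the interval is diminished.

diminished fourth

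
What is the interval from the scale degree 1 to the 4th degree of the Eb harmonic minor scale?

Eb harmonic minor: Eb F Gb Ab Bb Cb D.
So we need the interval from Eb up to Ab.
Counting 4 letters and 5 half steps from Eb gives a perfect fourth.

perfect fourth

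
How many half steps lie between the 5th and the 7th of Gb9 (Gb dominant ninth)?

The chord tones of Gb9 are Gb Bb Db Fb Ab.
Db to Fb is a minor third: 3 semitones.

3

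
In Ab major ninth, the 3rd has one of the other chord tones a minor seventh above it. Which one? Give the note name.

Bb

Ab major ninth: Ab C Eb G Bb.
The 3rd is C. A minor seventh above C is Bb.
Bb is the chord's 9th.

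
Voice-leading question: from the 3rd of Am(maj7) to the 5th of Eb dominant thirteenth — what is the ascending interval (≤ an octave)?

minor seventh

Am(maj7) has C as its 3rd, and Eb dominant thirteenth has Bb as its 5th.
C up to Bb is 10 semitones, a half step narrower than a major seventh, so the interval is minor.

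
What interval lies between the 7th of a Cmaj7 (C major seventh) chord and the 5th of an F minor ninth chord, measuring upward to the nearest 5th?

minor 2nd

Cmaj7 (C major seventh) has B as its 7th, and F minor ninth has C as its 5th.
B up to C is 1 semitone, a half step narrower than a major second, so the interval is minor.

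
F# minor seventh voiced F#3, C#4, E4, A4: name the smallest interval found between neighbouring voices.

minor 3rd

Adjacent intervals: F#3→C#4 = perfect fifth; C#4→E4 = minor third; E4→A4 = perfect fourth.
The smallest is C#4 to E4, a minor third (3 semitones).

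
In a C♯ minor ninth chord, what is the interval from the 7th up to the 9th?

M3

C♯ minor ninth is spelled C♯-E-G♯-B-D♯.
That puts B below D♯.
Counting 3 letters and 4 half steps from B gives a major third.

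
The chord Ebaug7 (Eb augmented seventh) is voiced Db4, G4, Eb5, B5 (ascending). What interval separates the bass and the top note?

A13

The outer voices are Db4 and B5.
13 letter names make it a thirteenth; at 22 semitones (a half step wider than major) the quality is augmented.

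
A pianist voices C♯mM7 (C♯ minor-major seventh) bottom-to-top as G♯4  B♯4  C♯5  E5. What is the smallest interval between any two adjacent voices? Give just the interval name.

m2

Adjacent intervals: G♯4→B♯4 = major third; B♯4→C♯5 = minor second; C♯5→E5 = minor third.
The smallest is B♯4 to C♯5, a minor second (1 semitone).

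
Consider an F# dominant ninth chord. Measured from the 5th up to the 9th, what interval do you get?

perfect fifth

The chord tones of F#9 (F# dominant ninth) are F# A# C# E G#.
So we need the interval from C# up to G#.
C# up to G# spans 5 letter names and 7 semitones — a perfect fifth.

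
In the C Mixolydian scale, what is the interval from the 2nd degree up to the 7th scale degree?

minor sixth

Spelling the C Mixolydian scale: C D E F G A Bb.
That puts D below Bb.
From D to Bb: 8 semitones over a sixth = minor.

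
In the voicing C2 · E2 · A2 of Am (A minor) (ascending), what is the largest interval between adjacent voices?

perfect fourth

Adjacent intervals: C2→E2 = major third; E2→A2 = perfect fourth.
The largest is E2 to A2, a perfect fourth (5 semitones).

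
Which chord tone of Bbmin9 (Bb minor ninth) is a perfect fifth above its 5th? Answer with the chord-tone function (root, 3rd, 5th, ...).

9th

The chord tones of Bbm9 are Bb-Db-F-Ab-C.
The 5th is F. A perfect fifth above F is C.
C is the chord's 9th.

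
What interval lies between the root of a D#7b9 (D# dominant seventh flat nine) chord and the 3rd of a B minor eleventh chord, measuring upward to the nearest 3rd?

d8

The root of D#7b9 (D# dominant seventh flat nine) is D#; the 3rd of B minor eleventh is D.
From D# to D: 11 semitones over an octave = diminished.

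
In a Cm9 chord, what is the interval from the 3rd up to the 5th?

major third

Spelling the chord: C-Eb-G-Bb-D.
The 3rd is Eb and the 5th is G.
Counting 3 letters and 4 half steps from Eb gives a major third.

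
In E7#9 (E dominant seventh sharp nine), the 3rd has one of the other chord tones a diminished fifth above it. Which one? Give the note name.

Spelling the chord: E-G#-B-D-F##.
The 3rd is G#. A diminished fifth above G# is D.
D is the chord's 7th.

D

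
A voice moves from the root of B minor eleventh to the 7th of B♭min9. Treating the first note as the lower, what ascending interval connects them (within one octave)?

The root of B minor eleventh is B; the 7th of B♭min9 is A♭.
From B to A♭: 9 semitones over a seventh = diminished.

d7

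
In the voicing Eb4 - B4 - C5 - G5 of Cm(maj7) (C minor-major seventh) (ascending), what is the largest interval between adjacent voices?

augmented fifth

Adjacent intervals: Eb4→B4 = augmented fifth; B4→C5 = minor second; C5→G5 = perfect fifth.
The largest is Eb4 to B4, an augmented fifth (8 semitones).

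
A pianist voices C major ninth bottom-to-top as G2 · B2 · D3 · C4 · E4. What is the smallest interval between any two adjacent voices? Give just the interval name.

Adjacent intervals: G2→B2 = major third; B2→D3 = minor third; D3→C4 = minor seventh; C4→E4 = major third.
The smallest is B2 to D3, a minor third (3 semitones).

minor third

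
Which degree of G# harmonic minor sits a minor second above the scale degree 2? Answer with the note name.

The scale is G# A# B C# D# E F##.
The scale degree 2 is A#; a minor second above that is B — scale degree 3.

B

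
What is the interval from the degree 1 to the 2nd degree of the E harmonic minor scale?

The scale runs E F♯ G A B C D♯.
The degree 1 is E and the degree 2 is F♯.
From E to F♯ is 2 semitones, exactly the major second.

major second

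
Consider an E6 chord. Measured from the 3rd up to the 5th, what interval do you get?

minor third

Spelling the chord: E–G♯–B–C♯.
So we need the interval from G♯ up to B.
G♯ up to B is 3 semitones, a half step narrower than a major third, so the interval is minor.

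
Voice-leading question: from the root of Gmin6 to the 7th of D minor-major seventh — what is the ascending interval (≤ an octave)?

A4

The root of Gmin6 is G; the 7th of D minor-major seventh is C#.
From G to C#: 6 semitones over a fourth = augmented.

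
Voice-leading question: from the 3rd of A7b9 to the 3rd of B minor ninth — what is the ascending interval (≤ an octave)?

A7b9 has C# as its 3rd, and B minor ninth has D as its 3rd.
C# up to D is 1 semitone, a half step narrower than a major second, so the interval is minor.

minor second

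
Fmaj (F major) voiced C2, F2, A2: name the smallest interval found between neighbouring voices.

major third

Adjacent intervals: C2→F2 = perfect fourth; F2→A2 = major third.
The smallest is F2 to A2, a major third (4 semitones).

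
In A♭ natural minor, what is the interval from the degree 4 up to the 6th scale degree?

minor third

A♭ natural minor: A♭ B♭ C♭ D♭ E♭ F♭ G♭.
So we need the interval from D♭ up to F♭.
3 letter names make it a third; at 3 semitones (a half step narrower than major) the quality is minor.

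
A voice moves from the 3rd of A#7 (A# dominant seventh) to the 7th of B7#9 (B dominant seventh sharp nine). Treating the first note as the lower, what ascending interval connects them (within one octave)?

The 3rd of A#7 (A# dominant seventh) is C##; the 7th of B7#9 (B dominant seventh sharp nine) is A.
From C## to A: 7 semitones over a sixth = diminished.

diminished sixth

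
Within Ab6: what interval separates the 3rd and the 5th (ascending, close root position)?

Ab6 (Ab major sixth) is spelled Ab, C, Eb, F.
The 3rd is C and the 5th is Eb.
From C to Eb: 3 semitones over a third = minor.

minor third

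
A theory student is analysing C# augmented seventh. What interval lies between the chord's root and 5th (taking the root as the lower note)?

A5

C#aug7 (C# augmented seventh) is spelled C#-E#-G##-B.
So we need the interval from C# up to G##.
5 letter names make it a fifth; at 8 semitones (a half step wider than perfect) the quality is augmented.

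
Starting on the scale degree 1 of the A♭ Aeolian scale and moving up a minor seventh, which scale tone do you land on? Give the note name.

The scale is A♭ B♭ C♭ D♭ E♭ F♭ G♭.
The scale degree 1 is A♭; a minor seventh above that is G♭ — scale degree 7.

Gb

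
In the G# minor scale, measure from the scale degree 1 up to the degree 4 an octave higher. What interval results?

G# natural minor: G# A# B C# D# E F#.
Scale degree 1 = G#; 4th degree (up an octave) = C#.
G# up to C# spans 11 letter names and 17 semitones — a perfect eleventh.

perfect eleventh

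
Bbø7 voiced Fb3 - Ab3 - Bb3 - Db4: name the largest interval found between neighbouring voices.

major third

Adjacent intervals: Fb3→Ab3 = major third; Ab3→Bb3 = major second; Bb3→Db4 = minor third.
The largest is Fb3 to Ab3, a major third (4 semitones).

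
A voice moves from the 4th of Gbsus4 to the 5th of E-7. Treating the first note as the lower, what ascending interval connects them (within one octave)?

augmented seventh

The 4th of Gbsus4 is Cb; the 5th of E-7 is B.
Cb up to B is 12 semitones, a half step wider than a major seventh, so the interval is augmented.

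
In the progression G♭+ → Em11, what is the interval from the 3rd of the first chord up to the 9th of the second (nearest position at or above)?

G♭+ has B♭ as its 3rd, and Em11 has F♯ as its 9th.
From B♭ to F♯: 8 semitones over a fifth = augmented.

augmented fifth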